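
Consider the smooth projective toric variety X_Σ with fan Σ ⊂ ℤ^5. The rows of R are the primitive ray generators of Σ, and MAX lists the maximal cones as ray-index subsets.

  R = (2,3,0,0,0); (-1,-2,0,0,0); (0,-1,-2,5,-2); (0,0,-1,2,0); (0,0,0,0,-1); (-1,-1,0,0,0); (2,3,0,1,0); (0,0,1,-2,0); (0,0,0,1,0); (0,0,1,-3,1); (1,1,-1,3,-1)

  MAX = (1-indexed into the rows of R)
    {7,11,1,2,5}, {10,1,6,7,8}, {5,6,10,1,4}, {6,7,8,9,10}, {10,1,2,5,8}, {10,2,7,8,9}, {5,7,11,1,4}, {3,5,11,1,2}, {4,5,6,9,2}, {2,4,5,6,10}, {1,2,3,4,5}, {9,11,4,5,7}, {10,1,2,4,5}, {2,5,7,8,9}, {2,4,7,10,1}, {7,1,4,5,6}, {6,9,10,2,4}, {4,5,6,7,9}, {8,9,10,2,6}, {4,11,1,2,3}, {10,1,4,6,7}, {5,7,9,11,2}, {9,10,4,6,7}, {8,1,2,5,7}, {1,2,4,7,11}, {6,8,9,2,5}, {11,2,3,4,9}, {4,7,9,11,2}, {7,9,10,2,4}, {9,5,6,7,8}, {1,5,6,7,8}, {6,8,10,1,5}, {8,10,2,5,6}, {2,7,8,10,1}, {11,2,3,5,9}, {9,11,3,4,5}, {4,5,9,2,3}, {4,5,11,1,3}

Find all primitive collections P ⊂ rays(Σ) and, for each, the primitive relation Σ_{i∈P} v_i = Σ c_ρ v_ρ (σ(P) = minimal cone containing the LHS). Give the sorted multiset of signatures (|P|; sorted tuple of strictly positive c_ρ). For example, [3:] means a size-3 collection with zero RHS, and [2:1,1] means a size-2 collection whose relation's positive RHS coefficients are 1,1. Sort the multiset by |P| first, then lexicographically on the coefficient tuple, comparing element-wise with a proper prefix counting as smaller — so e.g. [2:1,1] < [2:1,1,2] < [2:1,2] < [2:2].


|primitive collections| = 15. Relations:

  • {4,8}:  v_{4} + v_{8} = 0  ⇒ sig = [2:]
  • {1,9}:  v_{1} + v_{9} = v_{7}  ⇒ sig = [2:1]
  • {10,11}:  v_{10} + v_{11} = v_{1} + v_{2}  ⇒ sig = [2:1,1]
  • {3,8}:  v_{3} + v_{8} = v_{2} + v_{5} + v_{11}  ⇒ sig = [2:1,1,1]
  • {6,11}:  v_{6} + v_{11} = v_{4} + v_{5} + v_{9}  ⇒ sig = [2:1,1,1]
  • {8,11}:  v_{8} + v_{11} = v_{2} + v_{5} + v_{7}  ⇒ sig = [2:1,1,1]
  • {3,10}:  v_{3} + v_{10} = v_{1} + 2·v_{2} + v_{4} + v_{5}  ⇒ sig = [2:1,1,1,2]
  • {3,6}:  v_{3} + v_{6} = v_{2} + 2·v_{4} + 2·v_{5} + v_{9}  ⇒ sig = [2:1,1,2,2]
  • {3,7}:  v_{3} + v_{7} = 2·v_{11}  ⇒ sig = [2:2]
  • {1,2,6}:  v_{1} + v_{2} + v_{6} = 0  ⇒ sig = [3:]
  • {2,6,7}:  v_{2} + v_{6} + v_{7} = v_{9}  ⇒ sig = [3:1]
  • {5,9,10}:  v_{5} + v_{9} + v_{10} = v_{8}  ⇒ sig = [3:1]
  • {5,7,10}:  v_{5} + v_{7} + v_{10} = v_{1} + v_{8}  ⇒ sig = [3:1,1]
  • {2,4,5,7}:  v_{2} + v_{4} + v_{5} + v_{7} = v_{11}  ⇒ sig = [4:1]
  • {2,4,5,11}:  v_{2} + v_{4} + v_{5} + v_{11} = v_{3}  ⇒ sig = [4:1]

Signatures (|P|; sorted positive RHS coefficients), sorted:
[[2:], [2:1], [2:1,1], [2:1,1,1], [2:1,1,1], [2:1,1,1], [2:1,1,1,2], [2:1,1,2,2], [2:2], [3:], [3:1], [3:1], [3:1,1], [4:1], [4:1]]


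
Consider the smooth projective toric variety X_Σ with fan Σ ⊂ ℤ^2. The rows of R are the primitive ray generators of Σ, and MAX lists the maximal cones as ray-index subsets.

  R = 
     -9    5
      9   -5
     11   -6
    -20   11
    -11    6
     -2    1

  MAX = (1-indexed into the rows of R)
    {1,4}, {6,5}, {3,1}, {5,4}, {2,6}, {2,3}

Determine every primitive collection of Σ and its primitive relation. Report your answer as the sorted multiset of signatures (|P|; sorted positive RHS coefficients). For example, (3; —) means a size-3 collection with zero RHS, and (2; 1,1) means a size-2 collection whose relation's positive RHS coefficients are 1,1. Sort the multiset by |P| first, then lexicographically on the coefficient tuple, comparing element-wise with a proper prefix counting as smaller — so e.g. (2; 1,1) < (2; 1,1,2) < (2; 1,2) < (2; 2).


Minimal non-faces — 9 found among 6 rays, 6 max cones:

  P={1,2}:  v_{1} + v_{2} = 0  →  sig = (2; —)
  P={3,5}:  v_{3} + v_{5} = 0  →  sig = (2; —)
  P={1,5}:  v_{1} + v_{5} = v_{4}  →  sig = (2; 1)
  P={1,6}:  v_{1} + v_{6} = v_{5}  →  sig = (2; 1)
  P={2,4}:  v_{2} + v_{4} = v_{5}  →  sig = (2; 1)
  P={2,5}:  v_{2} + v_{5} = v_{6}  →  sig = (2; 1)
  P={3,4}:  v_{3} + v_{4} = v_{1}  →  sig = (2; 1)
  P={3,6}:  v_{3} + v_{6} = v_{2}  →  sig = (2; 1)
  P={4,6}:  v_{4} + v_{6} = 2·v_{5}  →  sig = (2; 2)

so the primitive-relation signature multiset is
{ (2; —) ×2,  (2; 1) ×6,  (2; 2) }


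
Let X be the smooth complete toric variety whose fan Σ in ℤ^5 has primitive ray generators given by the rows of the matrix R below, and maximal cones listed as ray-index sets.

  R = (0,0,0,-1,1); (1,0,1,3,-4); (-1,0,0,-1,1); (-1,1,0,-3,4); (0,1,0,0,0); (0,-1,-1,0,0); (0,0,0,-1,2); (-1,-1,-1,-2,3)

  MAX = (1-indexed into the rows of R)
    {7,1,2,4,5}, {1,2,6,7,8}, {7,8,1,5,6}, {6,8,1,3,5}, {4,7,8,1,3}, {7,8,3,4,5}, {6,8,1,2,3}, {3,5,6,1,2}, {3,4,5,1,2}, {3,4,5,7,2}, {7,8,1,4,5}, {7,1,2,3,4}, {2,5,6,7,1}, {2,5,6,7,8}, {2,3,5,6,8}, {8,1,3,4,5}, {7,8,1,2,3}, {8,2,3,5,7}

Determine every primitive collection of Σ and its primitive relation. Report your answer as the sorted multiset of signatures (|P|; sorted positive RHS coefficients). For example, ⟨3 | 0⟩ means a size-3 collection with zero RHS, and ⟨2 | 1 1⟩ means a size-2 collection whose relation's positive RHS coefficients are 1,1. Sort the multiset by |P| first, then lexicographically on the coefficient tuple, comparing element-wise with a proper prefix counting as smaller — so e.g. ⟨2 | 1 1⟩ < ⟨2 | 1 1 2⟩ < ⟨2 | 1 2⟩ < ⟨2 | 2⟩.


Primitive collections (5):

  P={4,6}:  v_{4} + v_{6} = v_{1} + v_{5} + v_{8} — sig = ⟨2 | 1 1 1⟩
  P={3,6,7}:  v_{3} + v_{6} + v_{7} = v_{8} — sig = ⟨3 | 1⟩
  P={2,4,8}:  v_{2} + v_{4} + v_{8} = v_{3} + v_{7} — sig = ⟨3 | 1 1⟩
  P={1,2,5,8}:  v_{1} + v_{2} + v_{5} + v_{8} = 0 — sig = ⟨4 | 0⟩
  P={1,3,5,7}:  v_{1} + v_{3} + v_{5} + v_{7} = v_{4} — sig = ⟨4 | 1⟩

Sorted signature multiset PRS(X):
    |P|=2: 1 collection, coeffs (1,1,1)
    |P|=3: 2 collections, coeffs (1), (1,1)
    |P|=4: 2 collections, coeffs (), (1)


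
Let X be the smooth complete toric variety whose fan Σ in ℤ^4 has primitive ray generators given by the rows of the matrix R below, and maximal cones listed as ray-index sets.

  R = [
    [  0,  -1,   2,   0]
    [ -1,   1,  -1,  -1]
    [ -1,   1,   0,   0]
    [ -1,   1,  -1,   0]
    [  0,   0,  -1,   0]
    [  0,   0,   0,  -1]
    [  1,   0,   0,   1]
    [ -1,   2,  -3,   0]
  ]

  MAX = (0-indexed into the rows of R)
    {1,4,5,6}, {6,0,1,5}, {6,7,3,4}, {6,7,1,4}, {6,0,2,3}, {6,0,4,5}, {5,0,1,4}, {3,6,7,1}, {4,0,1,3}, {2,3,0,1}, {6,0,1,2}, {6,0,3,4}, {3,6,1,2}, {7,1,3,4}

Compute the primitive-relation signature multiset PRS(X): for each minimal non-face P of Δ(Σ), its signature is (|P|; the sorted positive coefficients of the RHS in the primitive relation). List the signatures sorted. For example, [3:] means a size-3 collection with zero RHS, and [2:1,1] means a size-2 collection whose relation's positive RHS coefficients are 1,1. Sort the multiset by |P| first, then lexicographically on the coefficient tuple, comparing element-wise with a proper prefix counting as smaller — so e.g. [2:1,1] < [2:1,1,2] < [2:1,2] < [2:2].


The 9 primitive collections of Σ (r=8, n=4):

  P={0,7}:  v_{0} + v_{7} = v_{3} — sig = [2:1]
  P={2,4}:  v_{2} + v_{4} = v_{3} — sig = [2:1]
  P={3,5}:  v_{3} + v_{5} = v_{1} — sig = [2:1]
  P={2,5}:  v_{2} + v_{5} = v_{0} + 2·v_{1} + v_{6} — sig = [2:1,1,2]
  P={2,7}:  v_{2} + v_{7} = v_{1} + 2·v_{3} + v_{6} — sig = [2:1,1,2]
  P={5,7}:  v_{5} + v_{7} = 2·v_{1} + v_{4} + v_{6} — sig = [2:1,1,2]
  P={0,1,4,6}:  v_{0} + v_{1} + v_{4} + v_{6} = 0 — sig = [4:]
  P={0,1,3,6}:  v_{0} + v_{1} + v_{3} + v_{6} = v_{2} — sig = [4:1]
  P={1,3,4,6}:  v_{1} + v_{3} + v_{4} + v_{6} = v_{7} — sig = [4:1]

Sorted signature multiset PRS(X):
[[2:1], [2:1], [2:1], [2:1,1,2], [2:1,1,2], [2:1,1,2], [4:], [4:1], [4:1]]


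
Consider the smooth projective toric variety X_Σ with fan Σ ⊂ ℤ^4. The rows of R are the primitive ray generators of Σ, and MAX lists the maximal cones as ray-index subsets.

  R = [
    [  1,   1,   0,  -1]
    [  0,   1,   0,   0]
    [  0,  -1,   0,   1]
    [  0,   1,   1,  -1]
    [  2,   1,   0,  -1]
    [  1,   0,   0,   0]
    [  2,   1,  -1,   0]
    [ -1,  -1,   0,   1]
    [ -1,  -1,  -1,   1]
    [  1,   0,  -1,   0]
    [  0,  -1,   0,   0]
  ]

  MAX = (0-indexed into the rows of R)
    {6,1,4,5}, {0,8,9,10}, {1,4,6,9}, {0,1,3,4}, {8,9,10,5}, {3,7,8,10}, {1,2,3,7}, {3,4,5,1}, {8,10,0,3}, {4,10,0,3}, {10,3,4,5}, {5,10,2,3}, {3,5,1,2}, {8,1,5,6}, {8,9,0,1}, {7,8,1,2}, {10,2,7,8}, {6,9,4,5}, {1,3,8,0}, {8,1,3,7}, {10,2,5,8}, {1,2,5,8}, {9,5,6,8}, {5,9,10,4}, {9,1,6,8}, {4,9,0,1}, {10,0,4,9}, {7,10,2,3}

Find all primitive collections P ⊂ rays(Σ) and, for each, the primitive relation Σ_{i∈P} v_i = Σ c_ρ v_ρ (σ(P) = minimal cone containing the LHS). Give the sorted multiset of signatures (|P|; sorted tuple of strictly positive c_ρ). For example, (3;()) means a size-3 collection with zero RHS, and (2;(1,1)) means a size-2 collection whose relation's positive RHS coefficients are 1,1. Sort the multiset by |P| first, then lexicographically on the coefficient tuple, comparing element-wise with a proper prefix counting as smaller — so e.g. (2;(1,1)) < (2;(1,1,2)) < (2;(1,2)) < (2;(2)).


Minimal non-faces — 19 found among 11 rays, 28 max cones:

  • {0,7}:  v_{0} + v_{7} = 0  →  sig = (2;())
  • {1,10}:  v_{1} + v_{10} = 0  →  sig = (2;())
  • {0,2}:  v_{0} + v_{2} = v_{5}  →  sig = (2;(1))
  • {0,5}:  v_{0} + v_{5} = v_{4}  →  sig = (2;(1))
  • {3,9}:  v_{3} + v_{9} = v_{0}  →  sig = (2;(1))
  • {4,7}:  v_{4} + v_{7} = v_{5}  →  sig = (2;(1))
  • {4,8}:  v_{4} + v_{8} = v_{9}  →  sig = (2;(1))
  • {5,7}:  v_{5} + v_{7} = v_{2}  →  sig = (2;(1))
  • {3,6}:  v_{3} + v_{6} = v_{1} + v_{4}  →  sig = (2;(1,1))
  • {6,10}:  v_{6} + v_{10} = v_{5} + v_{9}  →  sig = (2;(1,1))
  • {7,9}:  v_{7} + v_{9} = v_{5} + v_{8}  →  sig = (2;(1,1))
  • {0,6}:  v_{0} + v_{6} = v_{1} + v_{4} + v_{9}  →  sig = (2;(1,1,1))
  • {6,7}:  v_{6} + v_{7} = v_{1} + 2·v_{5} + v_{8}  →  sig = (2;(1,1,2))
  • {2,6}:  v_{2} + v_{6} = v_{1} + 3·v_{5} + v_{8}  →  sig = (2;(1,1,3))
  • {2,9}:  v_{2} + v_{9} = 2·v_{5} + v_{8}  →  sig = (2;(1,2))
  • {2,4}:  v_{2} + v_{4} = 2·v_{5}  →  sig = (2;(2))
  • {3,5,8}:  v_{3} + v_{5} + v_{8} = 0  →  sig = (3;())
  • {1,5,9}:  v_{1} + v_{5} + v_{9} = v_{6}  →  sig = (3;(1))
  • {2,3,8}:  v_{2} + v_{3} + v_{8} = v_{7}  →  sig = (3;(1))

so the primitive-relation signature multiset is
[(2;()), (2;()), (2;(1)), (2;(1)), (2;(1)), (2;(1)), (2;(1)), (2;(1)), (2;(1,1)), (2;(1,1)), (2;(1,1)), (2;(1,1,1)), (2;(1,1,2)), (2;(1,1,3)), (2;(1,2)), (2;(2)), (3;()), (3;(1)), (3;(1))]


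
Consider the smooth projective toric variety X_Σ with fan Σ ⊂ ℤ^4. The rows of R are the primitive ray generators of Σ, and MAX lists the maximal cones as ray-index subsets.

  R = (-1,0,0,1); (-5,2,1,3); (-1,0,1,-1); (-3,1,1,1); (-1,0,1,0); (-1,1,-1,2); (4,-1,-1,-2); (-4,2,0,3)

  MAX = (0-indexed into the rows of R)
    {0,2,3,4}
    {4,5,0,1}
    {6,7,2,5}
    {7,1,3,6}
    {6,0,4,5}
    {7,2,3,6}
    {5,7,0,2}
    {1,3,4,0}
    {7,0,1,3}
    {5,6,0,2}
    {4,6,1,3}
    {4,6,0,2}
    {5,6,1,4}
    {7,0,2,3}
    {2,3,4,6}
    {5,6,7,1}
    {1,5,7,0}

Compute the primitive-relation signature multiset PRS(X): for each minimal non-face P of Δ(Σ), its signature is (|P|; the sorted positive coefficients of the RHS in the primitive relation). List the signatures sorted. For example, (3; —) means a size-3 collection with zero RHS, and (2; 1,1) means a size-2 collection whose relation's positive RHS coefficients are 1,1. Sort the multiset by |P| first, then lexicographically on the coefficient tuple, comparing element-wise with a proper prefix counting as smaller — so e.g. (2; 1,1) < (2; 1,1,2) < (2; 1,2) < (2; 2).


7 collections generate NE(X_Σ); each relation:

  P = {3,5}:  v_{3} + v_{5} = v_{7}  ⇒ sig = (2; 1)
  P = {4,7}:  v_{4} + v_{7} = v_{1}  ⇒ sig = (2; 1)
  P = {1,2}:  v_{1} + v_{2} = 2·v_{3}  ⇒ sig = (2; 2)
  P = {0,3,6}:  v_{0} + v_{3} + v_{6} = 0  ⇒ sig = (3; —)
  P = {0,6,7}:  v_{0} + v_{6} + v_{7} = v_{5}  ⇒ sig = (3; 1)
  P = {2,4,5}:  v_{2} + v_{4} + v_{5} = v_{3}  ⇒ sig = (3; 1)
  P = {0,1,6}:  v_{0} + v_{1} + v_{6} = v_{4} + v_{5}  ⇒ sig = (3; 1,1)

so the primitive-relation signature multiset is
    |P|=2: 3 collections, coeffs (1), (1), (2)
    |P|=3: 4 collections, coeffs (), (1), (1), (1,1)


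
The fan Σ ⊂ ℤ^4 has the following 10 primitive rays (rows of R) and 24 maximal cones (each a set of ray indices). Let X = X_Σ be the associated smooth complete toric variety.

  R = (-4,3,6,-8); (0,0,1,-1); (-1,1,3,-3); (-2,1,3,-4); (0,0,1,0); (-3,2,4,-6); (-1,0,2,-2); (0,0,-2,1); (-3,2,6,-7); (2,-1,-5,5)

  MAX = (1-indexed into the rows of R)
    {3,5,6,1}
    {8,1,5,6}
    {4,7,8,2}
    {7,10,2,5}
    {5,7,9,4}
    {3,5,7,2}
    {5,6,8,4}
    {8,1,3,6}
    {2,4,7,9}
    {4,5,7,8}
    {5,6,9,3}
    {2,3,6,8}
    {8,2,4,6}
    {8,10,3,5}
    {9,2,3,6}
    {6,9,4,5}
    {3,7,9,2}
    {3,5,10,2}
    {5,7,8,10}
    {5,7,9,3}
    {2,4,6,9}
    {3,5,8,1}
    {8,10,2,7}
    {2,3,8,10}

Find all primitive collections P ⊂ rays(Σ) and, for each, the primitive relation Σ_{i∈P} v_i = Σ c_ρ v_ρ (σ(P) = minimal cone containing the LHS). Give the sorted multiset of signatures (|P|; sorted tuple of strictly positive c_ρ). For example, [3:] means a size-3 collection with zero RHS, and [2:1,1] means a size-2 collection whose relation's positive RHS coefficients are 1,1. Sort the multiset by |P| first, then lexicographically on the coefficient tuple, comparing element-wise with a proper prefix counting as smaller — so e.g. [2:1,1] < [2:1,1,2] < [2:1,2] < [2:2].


Minimal non-faces — 18 found among 10 rays, 24 max cones:

  {3,4}:  v_{3} + v_{4} = v_{9} ; sig = [2:1]
  {4,10}:  v_{4} + v_{10} = v_{8} ; sig = [2:1]
  {8,9}:  v_{8} + v_{9} = v_{6} ; sig = [2:1]
  {1,2}:  v_{1} + v_{2} = v_{3} + v_{6} ; sig = [2:1,1]
  {9,10}:  v_{9} + v_{10} = v_{3} + v_{8} ; sig = [2:1,1]
  {1,7}:  v_{1} + v_{7} = v_{4} + v_{5} + v_{6} ; sig = [2:1,1,1]
  {1,9}:  v_{1} + v_{9} = v_{3} + v_{5} + 2·v_{6} ; sig = [2:1,1,2]
  {1,4}:  v_{1} + v_{4} = v_{5} + 2·v_{6} ; sig = [2:1,2]
  {6,10}:  v_{6} + v_{10} = v_{3} + 2·v_{8} ; sig = [2:1,2]
  {1,10}:  v_{1} + v_{10} = 2·v_{3} + v_{5} + 3·v_{8} ; sig = [2:1,2,3]
  {6,7}:  v_{6} + v_{7} = 2·v_{4} ; sig = [2:2]
  {2,5,8}:  v_{2} + v_{5} + v_{8} = 0 ; sig = [3:]
  {3,7,10}:  v_{3} + v_{7} + v_{10} = 0 ; sig = [3:]
  {2,5,6}:  v_{2} + v_{5} + v_{6} = v_{9} ; sig = [3:1]
  {3,7,8}:  v_{3} + v_{7} + v_{8} = v_{4} ; sig = [3:1]
  {2,4,5}:  v_{2} + v_{4} + v_{5} = v_{3} + v_{7} ; sig = [3:1,1]
  {2,5,9}:  v_{2} + v_{5} + v_{9} = 2·v_{3} + v_{7} ; sig = [3:1,2]
  {3,5,6,8}:  v_{3} + v_{5} + v_{6} + v_{8} = v_{1} ; sig = [4:1]

Hence PRS(X_Σ) =
    |P|=2: 11 collections, coeffs (1), (1), (1), (1,1), (1,1), (1,1,1), (1,1,2), (1,2), (1,2), (1,2,3), (2)
    |P|=3: 6 collections, coeffs (), (), (1), (1), (1,1), (1,2)
    |P|=4: 1 collection, coeffs (1)


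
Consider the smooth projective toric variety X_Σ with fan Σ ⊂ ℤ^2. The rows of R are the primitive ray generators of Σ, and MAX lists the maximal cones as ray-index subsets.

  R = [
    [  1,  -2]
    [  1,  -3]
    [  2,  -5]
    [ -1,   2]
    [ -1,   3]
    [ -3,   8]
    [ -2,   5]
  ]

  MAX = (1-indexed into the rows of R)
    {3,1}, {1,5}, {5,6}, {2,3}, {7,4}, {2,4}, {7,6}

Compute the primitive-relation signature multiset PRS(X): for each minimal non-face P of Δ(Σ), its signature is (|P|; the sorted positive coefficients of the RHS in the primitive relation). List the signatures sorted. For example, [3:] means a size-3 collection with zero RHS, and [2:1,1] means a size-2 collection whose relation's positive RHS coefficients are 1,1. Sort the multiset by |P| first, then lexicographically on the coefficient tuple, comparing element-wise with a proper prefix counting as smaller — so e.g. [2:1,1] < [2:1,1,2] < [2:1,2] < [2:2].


The 14 primitive collections of Σ (r=7, n=2):

  P = {1,4}:  v_{1} + v_{4} = 0  →  sig = [2:]
  P = {2,5}:  v_{2} + v_{5} = 0  →  sig = [2:]
  P = {3,7}:  v_{3} + v_{7} = 0  →  sig = [2:]
  P = {1,2}:  v_{1} + v_{2} = v_{3}  →  sig = [2:1]
  P = {1,7}:  v_{1} + v_{7} = v_{5}  →  sig = [2:1]
  P = {2,6}:  v_{2} + v_{6} = v_{7}  →  sig = [2:1]
  P = {2,7}:  v_{2} + v_{7} = v_{4}  →  sig = [2:1]
  P = {3,4}:  v_{3} + v_{4} = v_{2}  →  sig = [2:1]
  P = {3,5}:  v_{3} + v_{5} = v_{1}  →  sig = [2:1]
  P = {3,6}:  v_{3} + v_{6} = v_{5}  →  sig = [2:1]
  P = {4,5}:  v_{4} + v_{5} = v_{7}  →  sig = [2:1]
  P = {5,7}:  v_{5} + v_{7} = v_{6}  →  sig = [2:1]
  P = {1,6}:  v_{1} + v_{6} = 2·v_{5}  →  sig = [2:2]
  P = {4,6}:  v_{4} + v_{6} = 2·v_{7}  →  sig = [2:2]

so the primitive-relation signature multiset is
    [2:]
    [2:]
    [2:]
    [2:1]
    [2:1]
    [2:1]
    [2:1]
    [2:1]
    [2:1]
    [2:1]
    [2:1]
    [2:1]
    [2:2]
    [2:2]


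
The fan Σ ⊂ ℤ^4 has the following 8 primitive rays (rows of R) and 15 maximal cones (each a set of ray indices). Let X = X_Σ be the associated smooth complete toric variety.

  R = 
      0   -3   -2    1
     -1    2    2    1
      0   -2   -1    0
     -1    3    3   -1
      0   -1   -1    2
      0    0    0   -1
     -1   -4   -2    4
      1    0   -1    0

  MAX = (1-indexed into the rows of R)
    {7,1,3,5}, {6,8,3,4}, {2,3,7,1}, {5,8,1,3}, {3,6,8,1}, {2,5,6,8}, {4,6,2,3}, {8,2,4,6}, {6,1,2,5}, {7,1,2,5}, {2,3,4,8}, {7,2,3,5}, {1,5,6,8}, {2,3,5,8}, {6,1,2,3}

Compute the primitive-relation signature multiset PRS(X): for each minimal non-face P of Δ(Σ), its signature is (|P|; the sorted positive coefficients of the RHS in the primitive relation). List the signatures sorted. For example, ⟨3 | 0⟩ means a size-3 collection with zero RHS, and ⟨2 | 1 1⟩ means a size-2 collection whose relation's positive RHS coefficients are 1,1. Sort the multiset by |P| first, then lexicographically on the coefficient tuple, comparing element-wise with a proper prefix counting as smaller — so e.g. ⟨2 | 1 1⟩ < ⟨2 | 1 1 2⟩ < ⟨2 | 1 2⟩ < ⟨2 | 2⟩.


The 9 primitive collections of Σ (r=8, n=4):

  P = {4,5}:  v_{4} + v_{5} = v_{2}  →  sig = ⟨2 | 1⟩
  P = {1,4}:  v_{1} + v_{4} = v_{2} + v_{3} + v_{6}  →  sig = ⟨2 | 1 1 1⟩
  P = {4,7}:  v_{4} + v_{7} = v_{1} + 2·v_{2} + v_{3}  →  sig = ⟨2 | 1 1 2⟩
  P = {6,7}:  v_{6} + v_{7} = 2·v_{1} + v_{2}  →  sig = ⟨2 | 1 2⟩
  P = {7,8}:  v_{7} + v_{8} = v_{3} + 2·v_{5}  →  sig = ⟨2 | 1 2⟩
  P = {1,2,8}:  v_{1} + v_{2} + v_{8} = v_{5}  →  sig = ⟨3 | 1⟩
  P = {3,5,6}:  v_{3} + v_{5} + v_{6} = v_{1}  →  sig = ⟨3 | 1⟩
  P = {2,3,6,8}:  v_{2} + v_{3} + v_{6} + v_{8} = 0  →  sig = ⟨4 | 0⟩
  P = {1,2,3,5}:  v_{1} + v_{2} + v_{3} + v_{5} = v_{7}  →  sig = ⟨4 | 1⟩

Hence PRS(X_Σ) =
    ⟨2 | 1⟩
    ⟨2 | 1 1 1⟩
    ⟨2 | 1 1 2⟩
    ⟨2 | 1 2⟩
    ⟨2 | 1 2⟩
    ⟨3 | 1⟩
    ⟨3 | 1⟩
    ⟨4 | 0⟩
    ⟨4 | 1⟩


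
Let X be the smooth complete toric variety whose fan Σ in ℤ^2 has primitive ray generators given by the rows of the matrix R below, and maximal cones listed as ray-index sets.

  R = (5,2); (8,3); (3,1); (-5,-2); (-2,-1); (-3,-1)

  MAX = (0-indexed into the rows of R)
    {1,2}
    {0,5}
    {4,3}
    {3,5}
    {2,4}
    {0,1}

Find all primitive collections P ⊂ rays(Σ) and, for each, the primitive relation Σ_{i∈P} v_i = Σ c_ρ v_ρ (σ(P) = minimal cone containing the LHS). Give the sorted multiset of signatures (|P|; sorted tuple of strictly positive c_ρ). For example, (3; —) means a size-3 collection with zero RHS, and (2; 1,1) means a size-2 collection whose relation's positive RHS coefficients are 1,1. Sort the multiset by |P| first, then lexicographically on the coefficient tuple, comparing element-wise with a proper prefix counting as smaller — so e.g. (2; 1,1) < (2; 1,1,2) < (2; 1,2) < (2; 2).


Δ(Σ) — 6 vertices, 9 min non-faces:

  {0,3}:  v_{0} + v_{3} = 0 ; sig = (2; —)
  {2,5}:  v_{2} + v_{5} = 0 ; sig = (2; —)
  {0,2}:  v_{0} + v_{2} = v_{1} ; sig = (2; 1)
  {0,4}:  v_{0} + v_{4} = v_{2} ; sig = (2; 1)
  {1,3}:  v_{1} + v_{3} = v_{2} ; sig = (2; 1)
  {1,5}:  v_{1} + v_{5} = v_{0} ; sig = (2; 1)
  {2,3}:  v_{2} + v_{3} = v_{4} ; sig = (2; 1)
  {4,5}:  v_{4} + v_{5} = v_{3} ; sig = (2; 1)
  {1,4}:  v_{1} + v_{4} = 2·v_{2} ; sig = (2; 2)

Hence PRS(X_Σ) =
{ (2; —) ×2,  (2; 1) ×6,  (2; 2) }


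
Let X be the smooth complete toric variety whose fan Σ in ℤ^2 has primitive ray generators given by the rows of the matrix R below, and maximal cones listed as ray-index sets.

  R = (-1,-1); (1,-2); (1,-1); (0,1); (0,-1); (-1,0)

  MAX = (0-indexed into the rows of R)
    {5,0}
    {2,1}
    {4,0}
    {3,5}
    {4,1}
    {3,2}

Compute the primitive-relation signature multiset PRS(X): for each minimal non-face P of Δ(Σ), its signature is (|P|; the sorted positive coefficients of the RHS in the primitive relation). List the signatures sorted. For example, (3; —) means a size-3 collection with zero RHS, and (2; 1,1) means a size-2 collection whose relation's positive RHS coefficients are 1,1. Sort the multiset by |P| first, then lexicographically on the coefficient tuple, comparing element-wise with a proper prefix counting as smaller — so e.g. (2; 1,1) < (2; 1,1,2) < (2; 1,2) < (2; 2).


Δ(Σ) — 6 vertices, 9 min non-faces:

  P = {3,4}:  v_{3} + v_{4} = 0  so sig = (2; —)
  P = {0,3}:  v_{0} + v_{3} = v_{5}  so sig = (2; 1)
  P = {1,3}:  v_{1} + v_{3} = v_{2}  so sig = (2; 1)
  P = {2,4}:  v_{2} + v_{4} = v_{1}  so sig = (2; 1)
  P = {2,5}:  v_{2} + v_{5} = v_{4}  so sig = (2; 1)
  P = {4,5}:  v_{4} + v_{5} = v_{0}  so sig = (2; 1)
  P = {0,2}:  v_{0} + v_{2} = 2·v_{4}  so sig = (2; 2)
  P = {1,5}:  v_{1} + v_{5} = 2·v_{4}  so sig = (2; 2)
  P = {0,1}:  v_{0} + v_{1} = 3·v_{4}  so sig = (2; 3)

Signatures (|P|; sorted positive RHS coefficients), sorted:
    |P|=2: 9 collections, coeffs (), (1), (1), (1), (1), (1), (2), (2), (3)


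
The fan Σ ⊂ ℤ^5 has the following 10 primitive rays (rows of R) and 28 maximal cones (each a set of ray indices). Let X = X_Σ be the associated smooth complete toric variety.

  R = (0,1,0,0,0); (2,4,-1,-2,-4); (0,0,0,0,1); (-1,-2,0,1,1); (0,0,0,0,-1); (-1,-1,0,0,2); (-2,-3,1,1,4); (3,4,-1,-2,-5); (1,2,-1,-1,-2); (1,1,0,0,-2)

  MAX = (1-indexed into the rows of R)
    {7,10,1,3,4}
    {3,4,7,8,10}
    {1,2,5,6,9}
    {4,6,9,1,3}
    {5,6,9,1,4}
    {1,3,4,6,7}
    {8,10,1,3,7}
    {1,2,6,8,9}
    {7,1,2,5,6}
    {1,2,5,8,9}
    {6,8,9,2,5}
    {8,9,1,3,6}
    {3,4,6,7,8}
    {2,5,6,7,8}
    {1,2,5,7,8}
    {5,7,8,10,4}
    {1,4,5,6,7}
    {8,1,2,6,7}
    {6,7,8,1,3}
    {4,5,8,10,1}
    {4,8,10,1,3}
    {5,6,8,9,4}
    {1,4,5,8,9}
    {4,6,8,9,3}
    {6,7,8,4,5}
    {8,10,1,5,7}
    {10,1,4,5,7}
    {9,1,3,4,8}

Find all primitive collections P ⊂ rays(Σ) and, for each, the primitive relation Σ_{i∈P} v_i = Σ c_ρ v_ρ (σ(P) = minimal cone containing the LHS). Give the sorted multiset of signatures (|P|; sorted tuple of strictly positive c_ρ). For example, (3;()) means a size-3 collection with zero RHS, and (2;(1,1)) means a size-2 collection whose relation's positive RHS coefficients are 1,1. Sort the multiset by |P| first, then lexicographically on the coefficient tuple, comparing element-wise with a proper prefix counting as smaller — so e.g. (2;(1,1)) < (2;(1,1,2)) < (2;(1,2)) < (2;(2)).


Δ(Σ) — 10 vertices, 10 min non-faces:

  P={3,5}:  v_{3} + v_{5} = 0  ⟹  sig = (2;())
  P={6,10}:  v_{6} + v_{10} = 0  ⟹  sig = (2;())
  P={7,9}:  v_{7} + v_{9} = v_{6}  ⟹  sig = (2;(1))
  P={2,4}:  v_{2} + v_{4} = v_{5} + v_{9}  ⟹  sig = (2;(1,1))
  P={2,3}:  v_{2} + v_{3} = v_{1} + v_{6} + v_{8}  ⟹  sig = (2;(1,1,1))
  P={2,10}:  v_{2} + v_{10} = v_{1} + v_{5} + v_{8}  ⟹  sig = (2;(1,1,1))
  P={9,10}:  v_{9} + v_{10} = v_{1} + v_{4} + v_{8}  ⟹  sig = (2;(1,1,1))
  P={1,4,7,8}:  v_{1} + v_{4} + v_{7} + v_{8} = 0  ⟹  sig = (4;())
  P={1,4,6,8}:  v_{1} + v_{4} + v_{6} + v_{8} = v_{9}  ⟹  sig = (4;(1))
  P={1,5,6,8}:  v_{1} + v_{5} + v_{6} + v_{8} = v_{2}  ⟹  sig = (4;(1))

Sorted signature multiset PRS(X):
    |P|=2: 7 collections, coeffs (), (), (1), (1,1), (1,1,1), (1,1,1), (1,1,1)
    |P|=4: 3 collections, coeffs (), (1), (1)


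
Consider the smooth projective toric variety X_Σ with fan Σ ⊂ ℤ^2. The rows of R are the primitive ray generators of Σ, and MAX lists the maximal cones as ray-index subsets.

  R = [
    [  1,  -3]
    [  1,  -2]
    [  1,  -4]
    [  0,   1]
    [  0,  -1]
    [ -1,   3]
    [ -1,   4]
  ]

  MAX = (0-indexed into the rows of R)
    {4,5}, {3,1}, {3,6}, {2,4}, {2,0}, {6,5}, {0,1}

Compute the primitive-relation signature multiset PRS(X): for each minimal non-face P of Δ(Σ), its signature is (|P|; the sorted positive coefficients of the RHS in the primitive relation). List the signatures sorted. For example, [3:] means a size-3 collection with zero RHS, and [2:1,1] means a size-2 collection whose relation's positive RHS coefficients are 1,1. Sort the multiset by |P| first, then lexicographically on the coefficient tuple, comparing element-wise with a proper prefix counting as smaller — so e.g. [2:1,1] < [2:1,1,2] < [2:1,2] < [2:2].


Primitive collections (14):

  P={0,5}:  v_{0} + v_{5} = 0 — sig = [2:]
  P={2,6}:  v_{2} + v_{6} = 0 — sig = [2:]
  P={3,4}:  v_{3} + v_{4} = 0 — sig = [2:]
  P={0,3}:  v_{0} + v_{3} = v_{1} — sig = [2:1]
  P={0,4}:  v_{0} + v_{4} = v_{2} — sig = [2:1]
  P={0,6}:  v_{0} + v_{6} = v_{3} — sig = [2:1]
  P={1,4}:  v_{1} + v_{4} = v_{0} — sig = [2:1]
  P={1,5}:  v_{1} + v_{5} = v_{3} — sig = [2:1]
  P={2,3}:  v_{2} + v_{3} = v_{0} — sig = [2:1]
  P={2,5}:  v_{2} + v_{5} = v_{4} — sig = [2:1]
  P={3,5}:  v_{3} + v_{5} = v_{6} — sig = [2:1]
  P={4,6}:  v_{4} + v_{6} = v_{5} — sig = [2:1]
  P={1,2}:  v_{1} + v_{2} = 2·v_{0} — sig = [2:2]
  P={1,6}:  v_{1} + v_{6} = 2·v_{3} — sig = [2:2]

Hence PRS(X_Σ) =
    [2:]
    [2:]
    [2:]
    [2:1]
    [2:1]
    [2:1]
    [2:1]
    [2:1]
    [2:1]
    [2:1]
    [2:1]
    [2:1]
    [2:2]
    [2:2]


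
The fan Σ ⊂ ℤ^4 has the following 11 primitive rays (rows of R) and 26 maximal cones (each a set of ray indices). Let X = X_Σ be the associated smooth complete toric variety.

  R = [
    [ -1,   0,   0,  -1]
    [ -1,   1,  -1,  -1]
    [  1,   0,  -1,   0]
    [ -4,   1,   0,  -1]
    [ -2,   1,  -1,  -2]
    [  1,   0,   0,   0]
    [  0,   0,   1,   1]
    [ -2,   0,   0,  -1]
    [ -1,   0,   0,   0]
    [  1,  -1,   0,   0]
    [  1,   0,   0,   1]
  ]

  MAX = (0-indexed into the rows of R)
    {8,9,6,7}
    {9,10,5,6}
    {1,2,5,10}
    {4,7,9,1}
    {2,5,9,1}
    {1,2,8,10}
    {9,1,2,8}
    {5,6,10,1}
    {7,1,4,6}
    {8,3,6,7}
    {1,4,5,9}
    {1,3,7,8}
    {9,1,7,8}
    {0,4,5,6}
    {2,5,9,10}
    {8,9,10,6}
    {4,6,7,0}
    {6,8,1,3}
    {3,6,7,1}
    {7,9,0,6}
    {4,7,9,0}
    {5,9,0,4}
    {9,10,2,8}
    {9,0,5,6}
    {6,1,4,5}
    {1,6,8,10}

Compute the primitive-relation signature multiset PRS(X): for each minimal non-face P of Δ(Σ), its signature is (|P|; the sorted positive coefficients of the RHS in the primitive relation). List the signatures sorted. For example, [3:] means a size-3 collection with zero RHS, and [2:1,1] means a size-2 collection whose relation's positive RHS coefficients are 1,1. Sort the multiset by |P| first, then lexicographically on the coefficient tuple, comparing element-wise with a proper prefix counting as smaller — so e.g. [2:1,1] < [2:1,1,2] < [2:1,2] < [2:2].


Primitive collections (22):

  P = {0,10}:  v_{0} + v_{10} = 0  ⟹  sig = [2:]
  P = {5,8}:  v_{5} + v_{8} = 0  ⟹  sig = [2:]
  P = {0,1}:  v_{0} + v_{1} = v_{4}  ⟹  sig = [2:1]
  P = {0,8}:  v_{0} + v_{8} = v_{7}  ⟹  sig = [2:1]
  P = {2,6}:  v_{2} + v_{6} = v_{10}  ⟹  sig = [2:1]
  P = {4,10}:  v_{4} + v_{10} = v_{1}  ⟹  sig = [2:1]
  P = {5,7}:  v_{5} + v_{7} = v_{0}  ⟹  sig = [2:1]
  P = {7,10}:  v_{7} + v_{10} = v_{8}  ⟹  sig = [2:1]
  P = {0,2}:  v_{0} + v_{2} = v_{1} + v_{9}  ⟹  sig = [2:1,1]
  P = {3,9}:  v_{3} + v_{9} = v_{7} + v_{8}  ⟹  sig = [2:1,1]
  P = {4,8}:  v_{4} + v_{8} = v_{1} + v_{7}  ⟹  sig = [2:1,1]
  P = {2,7}:  v_{2} + v_{7} = v_{1} + v_{8} + v_{9}  ⟹  sig = [2:1,1,1]
  P = {3,5}:  v_{3} + v_{5} = v_{1} + v_{6} + v_{7}  ⟹  sig = [2:1,1,1]
  P = {0,3}:  v_{0} + v_{3} = v_{1} + v_{6} + 2·v_{7}  ⟹  sig = [2:1,1,2]
  P = {3,10}:  v_{3} + v_{10} = v_{1} + v_{6} + 2·v_{8}  ⟹  sig = [2:1,1,2]
  P = {2,3}:  v_{2} + v_{3} = v_{1} + 2·v_{8}  ⟹  sig = [2:1,2]
  P = {2,4}:  v_{2} + v_{4} = 2·v_{1} + v_{9}  ⟹  sig = [2:1,2]
  P = {3,4}:  v_{3} + v_{4} = 2·v_{1} + v_{6} + 2·v_{7}  ⟹  sig = [2:1,2,2]
  P = {1,6,9}:  v_{1} + v_{6} + v_{9} = 0  ⟹  sig = [3:]
  P = {1,9,10}:  v_{1} + v_{9} + v_{10} = v_{2}  ⟹  sig = [3:1]
  P = {4,6,9}:  v_{4} + v_{6} + v_{9} = v_{0}  ⟹  sig = [3:1]
  P = {1,6,7,8}:  v_{1} + v_{6} + v_{7} + v_{8} = v_{3}  ⟹  sig = [4:1]

Sorted signature multiset PRS(X):
    [2:]
    [2:]
    [2:1]
    [2:1]
    [2:1]
    [2:1]
    [2:1]
    [2:1]
    [2:1,1]
    [2:1,1]
    [2:1,1]
    [2:1,1,1]
    [2:1,1,1]
    [2:1,1,2]
    [2:1,1,2]
    [2:1,2]
    [2:1,2]
    [2:1,2,2]
    [3:]
    [3:1]
    [3:1]
    [4:1]


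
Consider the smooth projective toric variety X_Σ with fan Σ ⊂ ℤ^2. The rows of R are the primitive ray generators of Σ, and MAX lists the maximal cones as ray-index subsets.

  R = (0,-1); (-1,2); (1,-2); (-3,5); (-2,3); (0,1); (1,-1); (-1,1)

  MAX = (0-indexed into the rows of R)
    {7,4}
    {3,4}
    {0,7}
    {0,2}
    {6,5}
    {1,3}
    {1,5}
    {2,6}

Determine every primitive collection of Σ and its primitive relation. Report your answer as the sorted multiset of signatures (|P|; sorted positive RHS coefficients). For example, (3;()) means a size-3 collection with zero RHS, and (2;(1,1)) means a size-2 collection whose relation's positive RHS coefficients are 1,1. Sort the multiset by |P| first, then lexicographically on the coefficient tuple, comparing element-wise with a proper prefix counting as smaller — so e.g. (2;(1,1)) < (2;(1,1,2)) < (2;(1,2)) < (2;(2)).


20 collections generate NE(X_Σ); each relation:

  P = {0,5}:  v_{0} + v_{5} = 0 — sig = (2;())
  P = {1,2}:  v_{1} + v_{2} = 0 — sig = (2;())
  P = {6,7}:  v_{6} + v_{7} = 0 — sig = (2;())
  P = {0,1}:  v_{0} + v_{1} = v_{7} — sig = (2;(1))
  P = {0,6}:  v_{0} + v_{6} = v_{2} — sig = (2;(1))
  P = {1,4}:  v_{1} + v_{4} = v_{3} — sig = (2;(1))
  P = {1,6}:  v_{1} + v_{6} = v_{5} — sig = (2;(1))
  P = {1,7}:  v_{1} + v_{7} = v_{4} — sig = (2;(1))
  P = {2,3}:  v_{2} + v_{3} = v_{4} — sig = (2;(1))
  P = {2,4}:  v_{2} + v_{4} = v_{7} — sig = (2;(1))
  P = {2,5}:  v_{2} + v_{5} = v_{6} — sig = (2;(1))
  P = {2,7}:  v_{2} + v_{7} = v_{0} — sig = (2;(1))
  P = {4,6}:  v_{4} + v_{6} = v_{1} — sig = (2;(1))
  P = {5,7}:  v_{5} + v_{7} = v_{1} — sig = (2;(1))
  P = {0,3}:  v_{0} + v_{3} = v_{4} + v_{7} — sig = (2;(1,1))
  P = {0,4}:  v_{0} + v_{4} = 2·v_{7} — sig = (2;(2))
  P = {3,6}:  v_{3} + v_{6} = 2·v_{1} — sig = (2;(2))
  P = {3,7}:  v_{3} + v_{7} = 2·v_{4} — sig = (2;(2))
  P = {4,5}:  v_{4} + v_{5} = 2·v_{1} — sig = (2;(2))
  P = {3,5}:  v_{3} + v_{5} = 3·v_{1} — sig = (2;(3))

Hence PRS(X_Σ) =
[(2;()), (2;()), (2;()), (2;(1)), (2;(1)), (2;(1)), (2;(1)), (2;(1)), (2;(1)), (2;(1)), (2;(1)), (2;(1)), (2;(1)), (2;(1)), (2;(1,1)), (2;(2)), (2;(2)), (2;(2)), (2;(2)), (2;(3))]


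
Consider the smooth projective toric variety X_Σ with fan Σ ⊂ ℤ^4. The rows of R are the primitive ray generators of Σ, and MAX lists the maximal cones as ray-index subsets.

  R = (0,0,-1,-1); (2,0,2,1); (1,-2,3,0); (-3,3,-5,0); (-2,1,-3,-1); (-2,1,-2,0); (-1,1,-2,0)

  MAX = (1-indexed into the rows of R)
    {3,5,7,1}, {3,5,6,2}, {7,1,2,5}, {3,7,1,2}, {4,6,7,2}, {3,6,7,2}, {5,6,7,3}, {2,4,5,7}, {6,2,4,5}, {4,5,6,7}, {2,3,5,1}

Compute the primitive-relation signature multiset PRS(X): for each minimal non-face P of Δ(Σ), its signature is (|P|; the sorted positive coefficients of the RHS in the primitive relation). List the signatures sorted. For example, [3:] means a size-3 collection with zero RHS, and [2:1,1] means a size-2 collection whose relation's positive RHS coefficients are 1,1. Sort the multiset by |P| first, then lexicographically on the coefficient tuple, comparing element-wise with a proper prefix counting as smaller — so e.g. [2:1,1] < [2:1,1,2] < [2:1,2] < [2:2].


5 minimal non-faces of Δ(Σ) (on 7 rays):

  P = {1,6}:  v_{1} + v_{6} = v_{5} — sig = [2:1]
  P = {3,4}:  v_{3} + v_{4} = v_{6} — sig = [2:1]
  P = {1,4}:  v_{1} + v_{4} = v_{2} + 2·v_{5} + v_{7} — sig = [2:1,1,2]
  P = {2,3,5,7}:  v_{2} + v_{3} + v_{5} + v_{7} = 0 — sig = [4:]
  P = {2,5,6,7}:  v_{2} + v_{5} + v_{6} + v_{7} = v_{4} — sig = [4:1]

Sorted signature multiset PRS(X):
{ [2:1] ×2,  [2:1,1,2],  [4:],  [4:1] }


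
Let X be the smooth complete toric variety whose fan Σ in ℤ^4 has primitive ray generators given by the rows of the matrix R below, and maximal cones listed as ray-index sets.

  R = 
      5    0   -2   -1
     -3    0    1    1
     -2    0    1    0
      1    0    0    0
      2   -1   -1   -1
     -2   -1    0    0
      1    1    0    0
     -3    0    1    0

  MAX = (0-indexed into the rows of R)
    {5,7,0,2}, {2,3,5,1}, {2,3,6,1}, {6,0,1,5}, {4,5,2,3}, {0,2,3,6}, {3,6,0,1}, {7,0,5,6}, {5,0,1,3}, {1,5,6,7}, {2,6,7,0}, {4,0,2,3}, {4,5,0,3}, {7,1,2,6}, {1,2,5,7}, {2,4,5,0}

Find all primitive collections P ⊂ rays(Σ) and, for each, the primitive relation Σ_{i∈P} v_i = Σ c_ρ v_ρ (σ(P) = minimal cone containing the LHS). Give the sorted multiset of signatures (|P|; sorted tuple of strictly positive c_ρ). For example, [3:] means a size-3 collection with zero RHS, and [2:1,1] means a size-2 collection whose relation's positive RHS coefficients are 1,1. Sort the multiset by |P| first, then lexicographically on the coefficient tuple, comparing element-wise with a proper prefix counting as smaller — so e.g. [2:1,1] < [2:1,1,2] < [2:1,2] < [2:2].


Σ has 9 primitive collections:

  {3,7}:  v_{3} + v_{7} = v_{2} — sig = [2:1]
  {1,4}:  v_{1} + v_{4} = v_{3} + v_{5} — sig = [2:1,1]
  {4,6}:  v_{4} + v_{6} = v_{0} + v_{2} — sig = [2:1,1]
  {4,7}:  v_{4} + v_{7} = v_{0} + 2·v_{2} + v_{5} — sig = [2:1,1,2]
  {0,1,2}:  v_{0} + v_{1} + v_{2} = 0 — sig = [3:]
  {3,5,6}:  v_{3} + v_{5} + v_{6} = 0 — sig = [3:]
  {2,5,6}:  v_{2} + v_{5} + v_{6} = v_{7} — sig = [3:1]
  {0,1,7}:  v_{0} + v_{1} + v_{7} = v_{5} + v_{6} — sig = [3:1,1]
  {0,2,3,5}:  v_{0} + v_{2} + v_{3} + v_{5} = v_{4} — sig = [4:1]

so the primitive-relation signature multiset is
    |P|=2: 4 collections, coeffs (1), (1,1), (1,1), (1,1,2)
    |P|=3: 4 collections, coeffs (), (), (1), (1,1)
    |P|=4: 1 collection, coeffs (1)


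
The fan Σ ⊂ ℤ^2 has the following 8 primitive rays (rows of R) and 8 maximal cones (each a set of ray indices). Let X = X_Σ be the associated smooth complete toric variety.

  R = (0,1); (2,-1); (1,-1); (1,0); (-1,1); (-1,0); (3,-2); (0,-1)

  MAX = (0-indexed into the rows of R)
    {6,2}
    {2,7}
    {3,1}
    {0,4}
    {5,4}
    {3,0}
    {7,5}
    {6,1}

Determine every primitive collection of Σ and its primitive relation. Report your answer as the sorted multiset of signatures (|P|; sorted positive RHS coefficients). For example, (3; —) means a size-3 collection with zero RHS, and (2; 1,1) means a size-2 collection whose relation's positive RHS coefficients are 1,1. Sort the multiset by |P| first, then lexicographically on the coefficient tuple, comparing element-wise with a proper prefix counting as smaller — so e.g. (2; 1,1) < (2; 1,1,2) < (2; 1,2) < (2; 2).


The 20 primitive collections of Σ (r=8, n=2):

  • {0,7}:  v_{0} + v_{7} = 0  →  sig = (2; —)
  • {2,4}:  v_{2} + v_{4} = 0  →  sig = (2; —)
  • {3,5}:  v_{3} + v_{5} = 0  →  sig = (2; —)
  • {0,2}:  v_{0} + v_{2} = v_{3}  →  sig = (2; 1)
  • {0,5}:  v_{0} + v_{5} = v_{4}  →  sig = (2; 1)
  • {1,2}:  v_{1} + v_{2} = v_{6}  →  sig = (2; 1)
  • {1,4}:  v_{1} + v_{4} = v_{3}  →  sig = (2; 1)
  • {1,5}:  v_{1} + v_{5} = v_{2}  →  sig = (2; 1)
  • {2,3}:  v_{2} + v_{3} = v_{1}  →  sig = (2; 1)
  • {2,5}:  v_{2} + v_{5} = v_{7}  →  sig = (2; 1)
  • {3,4}:  v_{3} + v_{4} = v_{0}  →  sig = (2; 1)
  • {3,7}:  v_{3} + v_{7} = v_{2}  →  sig = (2; 1)
  • {4,6}:  v_{4} + v_{6} = v_{1}  →  sig = (2; 1)
  • {4,7}:  v_{4} + v_{7} = v_{5}  →  sig = (2; 1)
  • {0,6}:  v_{0} + v_{6} = v_{1} + v_{3}  →  sig = (2; 1,1)
  • {0,1}:  v_{0} + v_{1} = 2·v_{3}  →  sig = (2; 2)
  • {1,7}:  v_{1} + v_{7} = 2·v_{2}  →  sig = (2; 2)
  • {3,6}:  v_{3} + v_{6} = 2·v_{1}  →  sig = (2; 2)
  • {5,6}:  v_{5} + v_{6} = 2·v_{2}  →  sig = (2; 2)
  • {6,7}:  v_{6} + v_{7} = 3·v_{2}  →  sig = (2; 3)

so the primitive-relation signature multiset is
    |P|=2: 20 collections, coeffs (), (), (), (1), (1), (1), (1), (1), (1), (1), (1), (1), (1), (1), (1,1), (2), (2), (2), (2), (3)


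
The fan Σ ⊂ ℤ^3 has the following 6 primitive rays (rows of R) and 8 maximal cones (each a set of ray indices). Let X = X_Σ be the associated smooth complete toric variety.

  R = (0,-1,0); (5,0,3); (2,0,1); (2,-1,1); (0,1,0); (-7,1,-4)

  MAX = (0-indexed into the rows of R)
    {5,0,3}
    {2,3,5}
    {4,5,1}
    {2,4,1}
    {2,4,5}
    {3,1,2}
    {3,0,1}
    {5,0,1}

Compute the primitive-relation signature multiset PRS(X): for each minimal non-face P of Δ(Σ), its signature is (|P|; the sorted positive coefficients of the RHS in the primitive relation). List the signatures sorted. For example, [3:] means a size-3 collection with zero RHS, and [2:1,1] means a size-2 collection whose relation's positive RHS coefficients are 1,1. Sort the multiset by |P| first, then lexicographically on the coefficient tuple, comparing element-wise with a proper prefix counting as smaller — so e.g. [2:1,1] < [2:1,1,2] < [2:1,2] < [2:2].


The 5 primitive collections of Σ (r=6, n=3):

  P = {0,4}:  v_{0} + v_{4} = 0  ⇒ sig = [2:]
  P = {0,2}:  v_{0} + v_{2} = v_{3}  ⇒ sig = [2:1]
  P = {3,4}:  v_{3} + v_{4} = v_{2}  ⇒ sig = [2:1]
  P = {1,3,5}:  v_{1} + v_{3} + v_{5} = 0  ⇒ sig = [3:]
  P = {1,2,5}:  v_{1} + v_{2} + v_{5} = v_{4}  ⇒ sig = [3:1]

Sorted signature multiset PRS(X):
{ [2:],  [2:1] ×2,  [3:],  [3:1] }


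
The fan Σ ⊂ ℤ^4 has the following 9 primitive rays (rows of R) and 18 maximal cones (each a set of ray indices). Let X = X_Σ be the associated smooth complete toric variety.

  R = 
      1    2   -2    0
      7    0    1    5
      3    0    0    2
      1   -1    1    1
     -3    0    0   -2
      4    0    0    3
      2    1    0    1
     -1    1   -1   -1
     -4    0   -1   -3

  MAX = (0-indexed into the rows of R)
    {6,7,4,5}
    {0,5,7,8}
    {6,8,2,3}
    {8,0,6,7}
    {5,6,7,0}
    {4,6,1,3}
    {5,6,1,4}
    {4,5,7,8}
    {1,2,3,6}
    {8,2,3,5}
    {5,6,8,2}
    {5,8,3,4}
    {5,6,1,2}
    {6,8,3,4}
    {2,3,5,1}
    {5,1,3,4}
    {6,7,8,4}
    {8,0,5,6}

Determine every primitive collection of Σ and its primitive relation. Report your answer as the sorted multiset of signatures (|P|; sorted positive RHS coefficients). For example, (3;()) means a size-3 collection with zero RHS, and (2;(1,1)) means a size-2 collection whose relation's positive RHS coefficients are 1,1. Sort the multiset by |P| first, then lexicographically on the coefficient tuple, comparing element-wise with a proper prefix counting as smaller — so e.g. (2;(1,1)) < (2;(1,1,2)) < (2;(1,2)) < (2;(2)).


The 12 primitive collections of Σ (r=9, n=4):

  {2,4}:  v_{2} + v_{4} = 0  →  sig = (2;())
  {3,7}:  v_{3} + v_{7} = 0  →  sig = (2;())
  {1,8}:  v_{1} + v_{8} = v_{2}  →  sig = (2;(1))
  {1,7}:  v_{1} + v_{7} = v_{5} + v_{6}  →  sig = (2;(1,1))
  {0,3}:  v_{0} + v_{3} = v_{5} + v_{6} + v_{8}  →  sig = (2;(1,1,1))
  {2,7}:  v_{2} + v_{7} = v_{5} + v_{6} + v_{8}  →  sig = (2;(1,1,1))
  {0,1}:  v_{0} + v_{1} = 2·v_{5} + 2·v_{6} + v_{8}  →  sig = (2;(1,2,2))
  {0,4}:  v_{0} + v_{4} = 2·v_{7}  →  sig = (2;(2))
  {0,2}:  v_{0} + v_{2} = 2·v_{5} + 2·v_{6} + 2·v_{8}  →  sig = (2;(2,2,2))
  {3,5,6}:  v_{3} + v_{5} + v_{6} = v_{1}  →  sig = (3;(1))
  {4,5,6,8}:  v_{4} + v_{5} + v_{6} + v_{8} = v_{7}  →  sig = (4;(1))
  {5,6,7,8}:  v_{5} + v_{6} + v_{7} + v_{8} = v_{0}  →  sig = (4;(1))

Hence PRS(X_Σ) =
    (2;())
    (2;())
    (2;(1))
    (2;(1,1))
    (2;(1,1,1))
    (2;(1,1,1))
    (2;(1,2,2))
    (2;(2))
    (2;(2,2,2))
    (3;(1))
    (4;(1))
    (4;(1))
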